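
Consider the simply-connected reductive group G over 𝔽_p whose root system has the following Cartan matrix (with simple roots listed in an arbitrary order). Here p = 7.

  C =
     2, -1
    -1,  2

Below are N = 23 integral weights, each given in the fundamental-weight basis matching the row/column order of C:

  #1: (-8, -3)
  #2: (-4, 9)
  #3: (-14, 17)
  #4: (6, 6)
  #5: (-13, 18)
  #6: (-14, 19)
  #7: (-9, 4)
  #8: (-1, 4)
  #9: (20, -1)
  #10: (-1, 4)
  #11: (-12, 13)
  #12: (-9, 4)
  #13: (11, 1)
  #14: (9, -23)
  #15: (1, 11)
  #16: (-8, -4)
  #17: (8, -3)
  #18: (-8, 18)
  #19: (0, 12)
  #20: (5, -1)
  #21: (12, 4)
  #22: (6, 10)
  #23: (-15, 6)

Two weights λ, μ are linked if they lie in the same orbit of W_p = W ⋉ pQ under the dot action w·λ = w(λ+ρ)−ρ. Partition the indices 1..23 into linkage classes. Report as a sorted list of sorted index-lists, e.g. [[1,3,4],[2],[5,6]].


Root system A_2: the 2×2 matrix C matches after relabeling.

Alcove-folded reps (p=7, 23 weights, presented ϖ-order):

  [1] (0, 5) · [2] (0, 4) · [3] (4, 2) · [4] (0, 0) · [5] (5, 0) · [6] (6, 0) · [7] (4, 2) · [8] (0, 5) · [9] (0, 0) · [10] (0, 5) · [11] (0, 4) · [12] (4, 2) · [13] (0, 5) · [14] (4, 2) · [15] (5, 0) · [16] (0, 4) · [17] (5, 0) · [18] (0, 5) · [19] (6, 0) · [20] (6, 0) · [21] (4, 2) · [22] (0, 4) · [23] (0, 0)

Partition of {1..23} into 6 W_7-dot-orbits:

[[1, 8, 10, 13, 18], [2, 11, 16, 22], [3, 7, 12, 14, 21], [4, 9, 23], [5, 15, 17], [6, 19, 20]]


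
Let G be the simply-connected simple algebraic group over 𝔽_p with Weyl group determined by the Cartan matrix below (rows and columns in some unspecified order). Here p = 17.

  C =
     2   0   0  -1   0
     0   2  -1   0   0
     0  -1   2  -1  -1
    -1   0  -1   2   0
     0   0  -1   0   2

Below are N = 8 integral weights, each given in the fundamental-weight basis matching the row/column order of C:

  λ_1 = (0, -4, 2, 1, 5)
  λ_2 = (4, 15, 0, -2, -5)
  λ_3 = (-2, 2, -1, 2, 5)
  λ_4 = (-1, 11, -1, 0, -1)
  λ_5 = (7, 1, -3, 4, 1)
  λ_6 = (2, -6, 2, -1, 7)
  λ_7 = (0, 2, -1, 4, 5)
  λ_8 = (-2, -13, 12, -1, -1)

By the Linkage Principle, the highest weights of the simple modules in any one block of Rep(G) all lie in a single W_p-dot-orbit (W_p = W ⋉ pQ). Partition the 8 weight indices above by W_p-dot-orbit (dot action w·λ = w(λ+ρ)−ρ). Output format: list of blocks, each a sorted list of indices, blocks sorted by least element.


Root system D_5: the 5×5 matrix C matches after relabeling.

Folding the 8 weights λ_j+ρ into Ā_17 (reps in the given 5-coord order):

    λ_1+ρ ↦ (1, 3, 0, 2, 6)
    λ_2+ρ ↦ (0, 12, 0, 1, 0)
    λ_3+ρ ↦ (1, 3, 0, 2, 6)
    λ_4+ρ ↦ (0, 12, 0, 1, 0)
    λ_5+ρ ↦ (8, 0, 2, 2, 0)
    λ_6+ρ ↦ (1, 3, 0, 2, 6)
    λ_7+ρ ↦ (1, 3, 0, 2, 6)
    λ_8+ρ ↦ (0, 12, 0, 1, 0)

These 8 weights hit 3 W_17-dot-orbits; sizes (4, 3, 1):

[[1, 3, 6, 7], [2, 4, 8], [5]]


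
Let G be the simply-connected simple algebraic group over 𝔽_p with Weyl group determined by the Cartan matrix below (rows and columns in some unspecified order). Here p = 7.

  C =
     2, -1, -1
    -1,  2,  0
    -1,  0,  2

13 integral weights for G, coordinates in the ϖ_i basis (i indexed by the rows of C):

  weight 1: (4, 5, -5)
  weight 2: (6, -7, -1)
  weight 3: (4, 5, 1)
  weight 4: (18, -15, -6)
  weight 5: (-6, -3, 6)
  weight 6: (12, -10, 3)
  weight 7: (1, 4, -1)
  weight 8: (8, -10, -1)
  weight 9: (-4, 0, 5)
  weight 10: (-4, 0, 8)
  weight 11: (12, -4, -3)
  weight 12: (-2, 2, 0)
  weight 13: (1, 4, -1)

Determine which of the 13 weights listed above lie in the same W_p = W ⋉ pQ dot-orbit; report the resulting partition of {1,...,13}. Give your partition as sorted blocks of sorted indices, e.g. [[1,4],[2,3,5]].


C ↔ A_3 under row/col permutation; |W(A_3)| = 24.

Ā_7 reps of the 13 weights (A_3, coords as presented):

  [1] (1, 2, 0)
  [2] (1, 6, 0)
  [3] (1, 0, 4)
  [4] (2, 5, 0)
  [5] (2, 5, 0)
  [6] (1, 2, 3)
  [7] (2, 5, 0)
  [8] (2, 5, 0)
  [9] (1, 2, 3)
  [10] (1, 0, 4)
  [11] (1, 2, 3)
  [12] (1, 2, 0)
  [13] (2, 5, 0)

Partition of {1..13} into 5 W_7-dot-orbits:

[[1, 12], [2], [3, 10], [4, 5, 7, 8, 13], [6, 9, 11]]


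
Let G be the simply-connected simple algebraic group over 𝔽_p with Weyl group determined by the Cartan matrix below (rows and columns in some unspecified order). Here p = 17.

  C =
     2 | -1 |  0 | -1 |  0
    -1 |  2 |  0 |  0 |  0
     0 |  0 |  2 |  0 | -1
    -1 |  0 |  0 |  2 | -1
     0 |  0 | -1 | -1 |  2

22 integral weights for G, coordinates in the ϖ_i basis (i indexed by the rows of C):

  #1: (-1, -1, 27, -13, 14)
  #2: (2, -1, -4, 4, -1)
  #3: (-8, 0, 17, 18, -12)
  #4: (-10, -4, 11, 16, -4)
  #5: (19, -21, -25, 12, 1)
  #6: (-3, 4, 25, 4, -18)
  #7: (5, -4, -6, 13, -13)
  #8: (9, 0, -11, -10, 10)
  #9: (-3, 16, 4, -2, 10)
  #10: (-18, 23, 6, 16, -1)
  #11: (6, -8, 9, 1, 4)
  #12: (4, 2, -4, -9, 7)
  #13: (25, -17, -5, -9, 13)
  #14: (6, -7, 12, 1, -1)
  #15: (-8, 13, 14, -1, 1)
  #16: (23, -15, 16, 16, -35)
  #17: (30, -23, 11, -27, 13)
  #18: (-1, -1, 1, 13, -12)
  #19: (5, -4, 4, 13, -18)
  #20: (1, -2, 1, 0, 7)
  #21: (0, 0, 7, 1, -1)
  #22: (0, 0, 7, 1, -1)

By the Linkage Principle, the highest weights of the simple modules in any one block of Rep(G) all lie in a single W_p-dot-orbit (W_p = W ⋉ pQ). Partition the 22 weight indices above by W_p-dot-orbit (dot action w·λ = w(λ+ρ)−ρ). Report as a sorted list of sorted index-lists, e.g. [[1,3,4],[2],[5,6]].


Type A_5, rank 5, |W|=720; reorder rows/cols to standard.

Each λ_j+ρ reduced to Ā_17; 5-tuples below use C's row order:

  λ_1 → (0, 0, 9, 3, 2);  λ_2 → (3, 0, 0, 2, 3);  λ_3 → (1, 1, 2, 1, 8);  λ_4 → (3, 0, 0, 2, 3);  λ_5 → (1, 1, 8, 2, 0);  λ_6 → (3, 0, 0, 2, 3);  λ_7 → (0, 0, 9, 3, 2);  λ_8 → (1, 1, 2, 1, 8);  λ_9 → (1, 1, 8, 2, 0);  λ_10 → (3, 7, 0, 7, 0);  λ_11 → (0, 0, 3, 2, 5);  λ_12 → (3, 0, 0, 2, 3);  λ_13 → (1, 1, 2, 1, 8);  λ_14 → (1, 1, 8, 2, 0);  λ_15 → (0, 0, 3, 2, 5);  λ_16 → (3, 7, 0, 7, 0);  λ_17 → (3, 0, 0, 2, 3);  λ_18 → (0, 0, 9, 3, 2);  λ_19 → (0, 0, 9, 3, 2);  λ_20 → (1, 1, 2, 1, 8);  λ_21 → (1, 1, 8, 2, 0);  λ_22 → (1, 1, 8, 2, 0)

Grouping the 22 weights by Ā_17-representative: 6 linkage classes.

[[1, 7, 18, 19], [2, 4, 6, 12, 17], [3, 8, 13, 20], [5, 9, 14, 21, 22], [10, 16], [11, 15]]


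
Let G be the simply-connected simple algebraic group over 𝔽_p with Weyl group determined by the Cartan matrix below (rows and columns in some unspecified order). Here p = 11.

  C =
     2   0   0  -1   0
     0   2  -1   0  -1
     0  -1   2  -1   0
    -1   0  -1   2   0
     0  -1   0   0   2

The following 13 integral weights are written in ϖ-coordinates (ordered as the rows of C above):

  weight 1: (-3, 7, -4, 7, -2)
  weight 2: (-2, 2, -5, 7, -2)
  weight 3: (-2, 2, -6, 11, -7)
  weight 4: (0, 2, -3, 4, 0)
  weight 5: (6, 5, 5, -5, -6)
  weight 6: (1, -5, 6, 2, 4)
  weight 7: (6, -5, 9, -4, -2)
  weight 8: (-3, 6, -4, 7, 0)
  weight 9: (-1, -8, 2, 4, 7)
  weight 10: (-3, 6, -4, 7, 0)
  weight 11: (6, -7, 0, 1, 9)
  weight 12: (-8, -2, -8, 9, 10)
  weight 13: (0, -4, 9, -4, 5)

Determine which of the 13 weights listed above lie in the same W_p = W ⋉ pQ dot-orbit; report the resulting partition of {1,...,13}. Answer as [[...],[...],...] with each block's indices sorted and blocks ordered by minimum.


Dynkin diagram of C (from the 8 off-diagonal −1 entries): A_5.

Each λ_j+ρ reduced to Ā_11; 5-tuples below use C's row order:

  [1] (0, 3, 3, 3, 1)
  [2] (1, 1, 2, 3, 1)
  [3] (0, 3, 3, 3, 1)
  [4] (1, 1, 2, 3, 1)
  [5] (1, 1, 2, 3, 1)
  [6] (0, 3, 3, 3, 1)
  [7] (1, 1, 2, 3, 1)
  [8] (0, 3, 3, 3, 1)
  [9] (0, 3, 4, 1, 1)
  [10] (0, 3, 3, 3, 1)
  [11] (1, 1, 2, 3, 1)
  [12] (0, 3, 4, 1, 1)
  [13] (0, 3, 4, 1, 1)

These 13 weights hit 3 W_11-dot-orbits; sizes (5, 5, 3):

[[1, 3, 6, 8, 10], [2, 4, 5, 7, 11], [9, 12, 13]]


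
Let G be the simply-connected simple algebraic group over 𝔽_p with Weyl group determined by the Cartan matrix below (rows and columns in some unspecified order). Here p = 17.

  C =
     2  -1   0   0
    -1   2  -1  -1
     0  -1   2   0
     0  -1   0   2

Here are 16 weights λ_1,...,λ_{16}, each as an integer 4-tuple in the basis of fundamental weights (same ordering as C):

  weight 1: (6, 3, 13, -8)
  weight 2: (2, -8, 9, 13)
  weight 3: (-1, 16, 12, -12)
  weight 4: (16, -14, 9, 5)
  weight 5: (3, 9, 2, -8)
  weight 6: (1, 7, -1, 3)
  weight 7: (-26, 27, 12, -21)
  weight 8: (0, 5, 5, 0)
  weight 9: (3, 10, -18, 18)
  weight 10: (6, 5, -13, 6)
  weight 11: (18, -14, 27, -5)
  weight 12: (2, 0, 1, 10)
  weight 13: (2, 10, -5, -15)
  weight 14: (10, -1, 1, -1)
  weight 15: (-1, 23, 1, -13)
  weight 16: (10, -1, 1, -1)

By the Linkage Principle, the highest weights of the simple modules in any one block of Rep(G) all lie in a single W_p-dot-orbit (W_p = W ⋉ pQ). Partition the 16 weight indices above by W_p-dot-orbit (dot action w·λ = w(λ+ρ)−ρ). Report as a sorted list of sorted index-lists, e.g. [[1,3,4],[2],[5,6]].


C ↔ D_4 under row/col permutation; |W(D_4)| = 192.

Alcove-folded reps (p=17, 16 weights, presented ϖ-order):

  [1] (1, 3, 6, 1) · [2] (4, 0, 3, 7) · [3] (11, 0, 2, 0) · [4] (4, 0, 3, 7) · [5] (4, 0, 3, 7) · [6] (2, 3, 0, 4) · [7] (4, 3, 0, 1) · [8] (1, 3, 6, 1) · [9] (11, 0, 2, 0) · [10] (1, 3, 6, 1) · [11] (11, 0, 2, 0) · [12] (3, 0, 2, 11) · [13] (4, 0, 3, 7) · [14] (11, 0, 2, 0) · [15] (2, 3, 0, 4) · [16] (11, 0, 2, 0)

The 16 indices split into 6 linkage classes (same alcove rep ⇔ same W_17-dot-orbit):

[[1, 8, 10], [2, 4, 5, 13], [3, 9, 11, 14, 16], [6, 15], [7], [12]]


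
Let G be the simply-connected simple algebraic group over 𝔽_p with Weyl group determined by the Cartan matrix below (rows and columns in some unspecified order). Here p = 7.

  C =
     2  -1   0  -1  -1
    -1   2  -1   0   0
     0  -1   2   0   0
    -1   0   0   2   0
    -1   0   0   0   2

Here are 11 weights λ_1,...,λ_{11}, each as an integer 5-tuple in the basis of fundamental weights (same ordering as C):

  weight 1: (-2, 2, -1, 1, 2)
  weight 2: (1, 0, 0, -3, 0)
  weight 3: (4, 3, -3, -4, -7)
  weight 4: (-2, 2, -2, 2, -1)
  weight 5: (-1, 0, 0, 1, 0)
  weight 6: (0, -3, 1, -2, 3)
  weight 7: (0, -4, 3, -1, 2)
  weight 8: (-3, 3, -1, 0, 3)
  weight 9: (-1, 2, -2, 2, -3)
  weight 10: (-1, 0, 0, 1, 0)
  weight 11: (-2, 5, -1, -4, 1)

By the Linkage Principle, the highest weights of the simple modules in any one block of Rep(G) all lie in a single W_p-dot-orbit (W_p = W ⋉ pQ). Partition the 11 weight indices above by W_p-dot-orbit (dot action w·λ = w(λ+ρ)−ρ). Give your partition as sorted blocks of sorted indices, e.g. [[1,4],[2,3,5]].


Cartan matrix: type D_5 (|W|=1920); un-permuting the 5 rows.

Folding the 11 weights λ_j+ρ into Ā_7 (reps in the given 5-coord order):

  λ_1 → (1, 0, 0, 1, 2);  λ_2 → (0, 1, 1, 2, 1);  λ_3 → (1, 0, 0, 1, 2);  λ_4 → (0, 1, 1, 2, 1);  λ_5 → (0, 1, 1, 2, 1);  λ_6 → (1, 0, 0, 1, 2);  λ_7 → (0, 1, 1, 2, 1);  λ_8 → (1, 0, 0, 1, 2);  λ_9 → (2, 0, 1, 1, 0);  λ_10 → (0, 1, 1, 2, 1);  λ_11 → (1, 0, 0, 1, 2)

The 11 indices split into 3 linkage classes (same alcove rep ⇔ same W_7-dot-orbit):

[[1, 3, 6, 8, 11], [2, 4, 5, 7, 10], [9]]


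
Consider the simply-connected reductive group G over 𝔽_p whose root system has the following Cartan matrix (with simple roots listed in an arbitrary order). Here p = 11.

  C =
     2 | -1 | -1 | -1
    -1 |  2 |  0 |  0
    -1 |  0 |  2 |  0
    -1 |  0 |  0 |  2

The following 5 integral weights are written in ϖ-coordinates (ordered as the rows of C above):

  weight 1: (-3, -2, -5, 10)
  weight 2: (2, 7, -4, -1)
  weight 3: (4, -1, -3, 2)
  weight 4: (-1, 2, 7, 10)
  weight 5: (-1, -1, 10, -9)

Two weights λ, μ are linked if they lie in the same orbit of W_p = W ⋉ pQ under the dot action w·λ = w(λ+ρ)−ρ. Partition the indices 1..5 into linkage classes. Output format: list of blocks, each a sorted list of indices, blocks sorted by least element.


D_4 Cartan matrix, 4 simple roots permuted; ρ=(1,1,1,1).

Each λ_j+ρ reduced to Ā_11; 4-tuples below use C's row order:

  [1] (2, 4, 1, 2) · [2] (0, 8, 3, 0) · [3] (3, 0, 2, 3) · [4] (0, 8, 3, 0) · [5] (0, 8, 3, 0)

Partition of {1..5} into 3 W_11-dot-orbits:

[[1], [2, 4, 5], [3]]


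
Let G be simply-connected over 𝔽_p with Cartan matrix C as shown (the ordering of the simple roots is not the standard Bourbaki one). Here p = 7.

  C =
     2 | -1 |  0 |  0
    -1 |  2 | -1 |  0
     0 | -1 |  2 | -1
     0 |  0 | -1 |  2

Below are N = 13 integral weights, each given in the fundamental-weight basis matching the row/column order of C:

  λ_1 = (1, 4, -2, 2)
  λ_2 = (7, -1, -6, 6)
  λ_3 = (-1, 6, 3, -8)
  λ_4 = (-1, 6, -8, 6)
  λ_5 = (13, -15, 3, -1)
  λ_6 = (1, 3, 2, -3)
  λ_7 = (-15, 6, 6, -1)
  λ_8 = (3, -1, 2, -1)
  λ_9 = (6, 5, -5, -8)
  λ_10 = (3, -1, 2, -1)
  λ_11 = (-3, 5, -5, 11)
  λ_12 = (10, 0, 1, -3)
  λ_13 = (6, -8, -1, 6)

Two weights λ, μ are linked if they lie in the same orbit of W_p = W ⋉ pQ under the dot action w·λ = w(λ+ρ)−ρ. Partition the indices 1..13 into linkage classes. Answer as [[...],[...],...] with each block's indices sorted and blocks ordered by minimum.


C ↔ A_4 under row/col permutation; |W(A_4)| = 120.

Each λ_j+ρ reduced to Ā_7; 4-tuples below use C's row order:

  λ_1+ρ ↦ (0, 4, 1, 0);  λ_2+ρ ↦ (0, 4, 1, 0);  λ_3+ρ ↦ (4, 0, 3, 0);  λ_4+ρ ↦ (0, 0, 7, 0);  λ_5+ρ ↦ (4, 0, 3, 0);  λ_6+ρ ↦ (0, 4, 1, 0);  λ_7+ρ ↦ (0, 0, 7, 0);  λ_8+ρ ↦ (4, 0, 3, 0);  λ_9+ρ ↦ (4, 1, 0, 2);  λ_10+ρ ↦ (4, 0, 3, 0);  λ_11+ρ ↦ (0, 4, 1, 0);  λ_12+ρ ↦ (0, 4, 1, 0);  λ_13+ρ ↦ (0, 0, 7, 0)

4 distinct reps among the 13 weights ⇒ 4 W_7-linkage classes:

[[1, 2, 6, 11, 12], [3, 5, 8, 10], [4, 7, 13], [9]]


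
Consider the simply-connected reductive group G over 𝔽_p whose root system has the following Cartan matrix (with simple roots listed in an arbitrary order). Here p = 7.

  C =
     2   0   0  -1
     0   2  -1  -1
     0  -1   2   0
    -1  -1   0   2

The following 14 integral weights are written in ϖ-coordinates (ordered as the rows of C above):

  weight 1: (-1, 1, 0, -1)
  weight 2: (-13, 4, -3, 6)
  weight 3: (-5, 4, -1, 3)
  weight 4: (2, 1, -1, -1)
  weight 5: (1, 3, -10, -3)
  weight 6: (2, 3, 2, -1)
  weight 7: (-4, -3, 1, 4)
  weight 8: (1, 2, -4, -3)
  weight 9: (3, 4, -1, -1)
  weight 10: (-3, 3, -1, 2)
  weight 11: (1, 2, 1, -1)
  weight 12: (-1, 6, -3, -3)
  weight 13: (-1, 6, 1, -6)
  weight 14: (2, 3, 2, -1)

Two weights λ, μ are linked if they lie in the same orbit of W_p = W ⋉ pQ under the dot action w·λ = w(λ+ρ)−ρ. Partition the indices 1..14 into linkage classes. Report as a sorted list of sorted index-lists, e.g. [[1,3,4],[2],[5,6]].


Root system A_4: the 4×4 matrix C matches after relabeling.

Folding the 14 weights λ_j+ρ into Ā_7 (reps in the given 4-coord order):

  1: (0, 2, 1, 0)
  2: (2, 3, 2, 0)
  3: (2, 3, 2, 0)
  4: (3, 2, 0, 0)
  5: (3, 2, 0, 0)
  6: (0, 4, 0, 0)
  7: (3, 2, 0, 0)
  8: (0, 2, 1, 0)
  9: (2, 3, 2, 0)
  10: (2, 4, 0, 1)
  11: (2, 3, 2, 0)
  12: (2, 3, 2, 0)
  13: (3, 2, 0, 0)
  14: (0, 4, 0, 0)

Partition of {1..14} into 5 W_7-dot-orbits:

[[1, 8], [2, 3, 9, 11, 12], [4, 5, 7, 13], [6, 14], [10]]


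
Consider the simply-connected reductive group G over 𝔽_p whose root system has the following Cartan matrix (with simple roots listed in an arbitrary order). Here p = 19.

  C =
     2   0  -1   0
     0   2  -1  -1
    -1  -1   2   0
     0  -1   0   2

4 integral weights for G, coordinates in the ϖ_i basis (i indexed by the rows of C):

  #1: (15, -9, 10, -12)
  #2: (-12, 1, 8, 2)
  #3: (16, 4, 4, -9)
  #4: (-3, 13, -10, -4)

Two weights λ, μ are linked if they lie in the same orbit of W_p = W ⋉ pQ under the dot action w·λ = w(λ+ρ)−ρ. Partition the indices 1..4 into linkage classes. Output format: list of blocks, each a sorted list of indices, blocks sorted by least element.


Type A_4, rank 4, |W|=120; reorder rows/cols to standard.

Alcove-folded reps (p=19, 4 weights, presented ϖ-order):

  λ_1+ρ ↦ (0, 3, 8, 0);  λ_2+ρ ↦ (9, 0, 2, 3);  λ_3+ρ ↦ (9, 0, 2, 3);  λ_4+ρ ↦ (9, 0, 2, 3)

The 4 indices split into 2 linkage classes (same alcove rep ⇔ same W_19-dot-orbit):

[[1], [2, 3, 4]]


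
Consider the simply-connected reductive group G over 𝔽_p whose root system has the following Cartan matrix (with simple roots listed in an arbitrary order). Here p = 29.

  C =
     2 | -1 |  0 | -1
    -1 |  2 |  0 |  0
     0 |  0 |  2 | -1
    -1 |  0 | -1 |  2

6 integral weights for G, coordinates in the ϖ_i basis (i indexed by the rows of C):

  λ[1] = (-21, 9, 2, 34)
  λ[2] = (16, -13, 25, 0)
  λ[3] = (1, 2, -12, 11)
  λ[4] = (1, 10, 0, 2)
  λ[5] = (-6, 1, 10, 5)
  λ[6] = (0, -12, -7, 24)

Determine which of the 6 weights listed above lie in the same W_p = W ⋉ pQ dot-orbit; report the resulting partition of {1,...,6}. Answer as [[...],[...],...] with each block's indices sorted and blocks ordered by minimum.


Type A_4, rank 4, |W|=120; reorder rows/cols to standard.

W_29-reps of the 6 weights in Ā_29 (same 4-coord order as C):

    1: (10, 1, 6, 9)
    2: (2, 3, 11, 1)
    3: (2, 3, 11, 1)
    4: (2, 11, 1, 3)
    5: (2, 3, 11, 1)
    6: (10, 1, 6, 9)

The 6 indices split into 3 linkage classes (same alcove rep ⇔ same W_29-dot-orbit):

[[1, 6], [2, 3, 5], [4]]


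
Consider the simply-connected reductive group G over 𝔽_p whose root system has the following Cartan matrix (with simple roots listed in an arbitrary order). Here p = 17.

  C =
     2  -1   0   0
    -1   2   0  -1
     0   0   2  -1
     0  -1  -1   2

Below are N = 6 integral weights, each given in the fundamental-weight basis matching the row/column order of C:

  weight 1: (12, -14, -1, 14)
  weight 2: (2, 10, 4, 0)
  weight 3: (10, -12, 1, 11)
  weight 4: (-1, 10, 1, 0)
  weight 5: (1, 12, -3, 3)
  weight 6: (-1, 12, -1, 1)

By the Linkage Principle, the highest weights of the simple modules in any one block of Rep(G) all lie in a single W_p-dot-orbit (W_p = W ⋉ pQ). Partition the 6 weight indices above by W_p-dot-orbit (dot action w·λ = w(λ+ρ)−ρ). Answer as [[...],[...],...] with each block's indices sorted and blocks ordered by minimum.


Dynkin diagram of C (from the 6 off-diagonal −1 entries): A_4.

λ_j+ρ reflected into Ā_17 (⟨·,θ^∨⟩≤17); 4-tuples as given:

  1: (0, 13, 0, 2);  2: (0, 11, 2, 1);  3: (0, 11, 2, 1);  4: (0, 11, 2, 1);  5: (0, 13, 0, 2);  6: (0, 13, 0, 2)

These 6 weights hit 2 W_17-dot-orbits; sizes (3, 3):

[[1, 5, 6], [2, 3, 4]]


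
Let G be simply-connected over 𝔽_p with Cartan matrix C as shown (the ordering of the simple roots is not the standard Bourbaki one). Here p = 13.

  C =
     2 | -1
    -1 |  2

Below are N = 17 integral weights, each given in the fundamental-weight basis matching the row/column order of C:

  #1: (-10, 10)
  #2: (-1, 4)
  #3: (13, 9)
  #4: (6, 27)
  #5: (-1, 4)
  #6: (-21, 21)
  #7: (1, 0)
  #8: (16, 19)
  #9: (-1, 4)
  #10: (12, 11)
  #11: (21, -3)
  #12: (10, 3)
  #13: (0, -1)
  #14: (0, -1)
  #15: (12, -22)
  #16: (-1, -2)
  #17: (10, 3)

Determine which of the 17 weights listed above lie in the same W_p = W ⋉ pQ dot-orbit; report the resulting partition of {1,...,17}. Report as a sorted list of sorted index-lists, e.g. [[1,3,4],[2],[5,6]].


Cartan matrix: type A_2 (|W|=6); un-permuting the 2 rows.

W_13-reps of the 17 weights in Ā_13 (same 2-coord order as C):

  1: (9, 2) · 2: (0, 5) · 3: (2, 1) · 4: (4, 7) · 5: (0, 5) · 6: (4, 7) · 7: (2, 1) · 8: (4, 7) · 9: (0, 5) · 10: (1, 0) · 11: (4, 7) · 12: (9, 2) · 13: (1, 0) · 14: (1, 0) · 15: (0, 5) · 16: (1, 0) · 17: (9, 2)

These 17 weights hit 5 W_13-dot-orbits; sizes (3, 4, 2, 4, 4):

[[1, 12, 17], [2, 5, 9, 15], [3, 7], [4, 6, 8, 11], [10, 13, 14, 16]]


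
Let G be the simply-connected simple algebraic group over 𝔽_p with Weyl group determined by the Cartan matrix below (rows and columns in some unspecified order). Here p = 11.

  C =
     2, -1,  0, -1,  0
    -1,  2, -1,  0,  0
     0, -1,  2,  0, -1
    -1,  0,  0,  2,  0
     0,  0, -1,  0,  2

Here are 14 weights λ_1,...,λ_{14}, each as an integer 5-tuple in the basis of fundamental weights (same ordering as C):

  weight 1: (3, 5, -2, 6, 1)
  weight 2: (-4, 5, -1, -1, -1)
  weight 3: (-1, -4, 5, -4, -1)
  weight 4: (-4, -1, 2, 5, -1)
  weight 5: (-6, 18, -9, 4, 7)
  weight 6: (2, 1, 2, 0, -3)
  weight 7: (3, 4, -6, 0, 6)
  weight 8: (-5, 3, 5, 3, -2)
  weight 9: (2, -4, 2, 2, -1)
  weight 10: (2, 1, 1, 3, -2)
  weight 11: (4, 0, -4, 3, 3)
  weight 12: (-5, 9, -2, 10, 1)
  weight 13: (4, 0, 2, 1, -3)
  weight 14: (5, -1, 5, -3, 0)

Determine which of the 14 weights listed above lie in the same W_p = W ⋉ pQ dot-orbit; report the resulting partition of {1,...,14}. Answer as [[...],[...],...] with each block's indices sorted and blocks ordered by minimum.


Dynkin diagram of C (from the 8 off-diagonal −1 entries): A_5.

λ_j+ρ reflected into Ā_11 (⟨·,θ^∨⟩≤11); 5-tuples as given:

  λ_1+ρ ↦ (4, 0, 5, 0, 1)
  λ_2+ρ ↦ (0, 3, 0, 3, 0)
  λ_3+ρ ↦ (0, 3, 0, 3, 0)
  λ_4+ρ ↦ (0, 3, 0, 3, 0)
  λ_5+ρ ↦ (0, 3, 0, 3, 0)
  λ_6+ρ ↦ (3, 2, 1, 1, 2)
  λ_7+ρ ↦ (4, 0, 5, 0, 1)
  λ_8+ρ ↦ (4, 0, 5, 0, 1)
  λ_9+ρ ↦ (0, 3, 0, 3, 0)
  λ_10+ρ ↦ (3, 2, 1, 4, 1)
  λ_11+ρ ↦ (3, 2, 1, 4, 1)
  λ_12+ρ ↦ (4, 0, 5, 0, 1)
  λ_13+ρ ↦ (5, 1, 1, 2, 2)
  λ_14+ρ ↦ (4, 0, 5, 0, 1)

5 distinct reps among the 14 weights ⇒ 5 W_11-linkage classes:

[[1, 7, 8, 12, 14], [2, 3, 4, 5, 9], [6], [10, 11], [13]]


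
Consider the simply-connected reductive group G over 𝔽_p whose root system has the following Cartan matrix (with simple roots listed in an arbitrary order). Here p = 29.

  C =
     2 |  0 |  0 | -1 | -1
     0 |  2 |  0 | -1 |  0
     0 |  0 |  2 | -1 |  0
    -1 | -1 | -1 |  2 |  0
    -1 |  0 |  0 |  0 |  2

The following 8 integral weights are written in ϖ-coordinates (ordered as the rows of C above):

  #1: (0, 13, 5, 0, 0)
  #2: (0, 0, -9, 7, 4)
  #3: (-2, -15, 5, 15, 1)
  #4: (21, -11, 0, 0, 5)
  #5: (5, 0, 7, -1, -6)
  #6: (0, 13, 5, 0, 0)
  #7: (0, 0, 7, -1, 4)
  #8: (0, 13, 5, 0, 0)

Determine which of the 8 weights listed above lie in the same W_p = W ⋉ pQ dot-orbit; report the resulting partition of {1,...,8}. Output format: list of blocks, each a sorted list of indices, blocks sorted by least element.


Type D_5, rank 5, |W|=1920; reorder rows/cols to standard.

Each λ_j+ρ reduced to Ā_29; 5-tuples below use C's row order:

    [1] (1, 14, 6, 1, 1)
    [2] (1, 1, 8, 0, 5)
    [3] (1, 14, 6, 1, 1)
    [4] (1, 1, 8, 0, 5)
    [5] (1, 1, 8, 0, 5)
    [6] (1, 14, 6, 1, 1)
    [7] (1, 1, 8, 0, 5)
    [8] (1, 14, 6, 1, 1)

The 8 indices split into 2 linkage classes (same alcove rep ⇔ same W_29-dot-orbit):

[[1, 3, 6, 8], [2, 4, 5, 7]]


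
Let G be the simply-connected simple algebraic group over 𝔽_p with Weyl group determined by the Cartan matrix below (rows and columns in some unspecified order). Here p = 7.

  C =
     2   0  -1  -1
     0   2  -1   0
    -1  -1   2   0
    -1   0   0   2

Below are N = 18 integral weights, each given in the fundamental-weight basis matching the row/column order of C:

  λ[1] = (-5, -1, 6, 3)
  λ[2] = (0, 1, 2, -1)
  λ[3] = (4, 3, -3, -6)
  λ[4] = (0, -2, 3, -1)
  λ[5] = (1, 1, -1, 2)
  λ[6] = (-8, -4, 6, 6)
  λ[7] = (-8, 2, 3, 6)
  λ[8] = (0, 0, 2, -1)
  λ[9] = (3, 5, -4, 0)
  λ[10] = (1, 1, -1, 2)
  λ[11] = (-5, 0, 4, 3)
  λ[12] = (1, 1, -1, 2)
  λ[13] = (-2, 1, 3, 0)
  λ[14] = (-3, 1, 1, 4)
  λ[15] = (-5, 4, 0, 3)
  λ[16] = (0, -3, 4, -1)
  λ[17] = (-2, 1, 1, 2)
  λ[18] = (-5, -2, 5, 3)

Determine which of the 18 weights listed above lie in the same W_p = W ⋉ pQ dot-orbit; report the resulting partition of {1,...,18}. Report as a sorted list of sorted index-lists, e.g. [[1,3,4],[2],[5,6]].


Dynkin diagram of C (from the 6 off-diagonal −1 entries): A_4.

λ_j+ρ reflected into Ā_7 (⟨·,θ^∨⟩≤7); 4-tuples as given:

  λ_1 → (4, 0, 3, 0) · λ_2 → (1, 2, 3, 0) · λ_3 → (2, 2, 0, 3) · λ_4 → (1, 1, 3, 0) · λ_5 → (2, 2, 0, 3) · λ_6 → (4, 0, 3, 0) · λ_7 → (4, 0, 3, 0) · λ_8 → (1, 1, 3, 0) · λ_9 → (1, 2, 3, 0) · λ_10 → (2, 2, 0, 3) · λ_11 → (4, 1, 1, 0) · λ_12 → (2, 2, 0, 3) · λ_13 → (1, 2, 3, 0) · λ_14 → (2, 2, 0, 3) · λ_15 → (1, 2, 3, 0) · λ_16 → (1, 2, 3, 0) · λ_17 → (1, 2, 1, 2) · λ_18 → (4, 1, 1, 0)

These 18 weights hit 6 W_7-dot-orbits; sizes (3, 5, 5, 2, 2, 1):

[[1, 6, 7], [2, 9, 13, 15, 16], [3, 5, 10, 12, 14], [4, 8], [11, 18], [17]]


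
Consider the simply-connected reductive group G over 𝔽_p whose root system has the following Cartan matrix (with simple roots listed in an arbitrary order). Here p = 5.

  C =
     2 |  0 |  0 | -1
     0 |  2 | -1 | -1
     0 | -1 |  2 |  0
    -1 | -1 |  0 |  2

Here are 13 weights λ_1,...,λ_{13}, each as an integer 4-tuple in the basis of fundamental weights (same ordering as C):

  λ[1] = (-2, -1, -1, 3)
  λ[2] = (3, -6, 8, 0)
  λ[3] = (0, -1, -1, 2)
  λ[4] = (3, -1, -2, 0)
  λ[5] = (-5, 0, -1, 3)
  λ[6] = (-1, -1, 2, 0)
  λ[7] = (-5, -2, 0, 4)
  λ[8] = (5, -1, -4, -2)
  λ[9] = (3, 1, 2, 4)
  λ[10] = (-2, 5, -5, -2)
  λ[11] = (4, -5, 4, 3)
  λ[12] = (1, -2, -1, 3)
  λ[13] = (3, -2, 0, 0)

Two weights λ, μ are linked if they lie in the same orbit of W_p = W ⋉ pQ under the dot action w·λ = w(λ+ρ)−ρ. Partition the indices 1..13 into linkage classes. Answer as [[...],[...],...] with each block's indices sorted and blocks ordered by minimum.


Dynkin diagram of C (from the 6 off-diagonal −1 entries): A_4.

Each λ_j+ρ reduced to Ā_5; 4-tuples below use C's row order:

  λ_1 → (1, 0, 0, 3);  λ_2 → (4, 1, 0, 0);  λ_3 → (1, 0, 0, 3);  λ_4 → (4, 1, 0, 0);  λ_5 → (4, 1, 0, 0);  λ_6 → (0, 0, 3, 1);  λ_7 → (4, 1, 0, 0);  λ_8 → (1, 0, 0, 3);  λ_9 → (1, 0, 0, 3);  λ_10 → (0, 0, 3, 1);  λ_11 → (0, 0, 4, 0);  λ_12 → (1, 0, 0, 3);  λ_13 → (4, 1, 0, 0)

Grouping the 13 weights by Ā_5-representative: 4 linkage classes.

[[1, 3, 8, 9, 12], [2, 4, 5, 7, 13], [6, 10], [11]]


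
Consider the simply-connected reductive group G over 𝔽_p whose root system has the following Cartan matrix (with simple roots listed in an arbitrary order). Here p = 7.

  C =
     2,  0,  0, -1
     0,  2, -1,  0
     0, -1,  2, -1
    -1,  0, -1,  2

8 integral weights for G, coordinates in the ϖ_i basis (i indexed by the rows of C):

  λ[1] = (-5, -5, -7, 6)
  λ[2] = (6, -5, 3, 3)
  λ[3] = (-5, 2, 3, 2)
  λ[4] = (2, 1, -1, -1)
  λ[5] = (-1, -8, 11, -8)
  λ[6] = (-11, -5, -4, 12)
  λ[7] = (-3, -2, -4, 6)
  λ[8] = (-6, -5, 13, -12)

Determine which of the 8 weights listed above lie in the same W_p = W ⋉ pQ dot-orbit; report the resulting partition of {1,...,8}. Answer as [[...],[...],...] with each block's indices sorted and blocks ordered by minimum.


A_4 Cartan matrix, 4 simple roots permuted; ρ=(1,1,1,1).

W_7-reps of the 8 weights in Ā_7 (same 4-coord order as C):

    [1] (0, 0, 3, 1)
    [2] (0, 0, 3, 1)
    [3] (0, 0, 3, 1)
    [4] (3, 2, 0, 0)
    [5] (0, 0, 0, 2)
    [6] (0, 0, 3, 1)
    [7] (2, 3, 1, 1)
    [8] (2, 3, 1, 1)

4 distinct reps among the 8 weights ⇒ 4 W_7-linkage classes:

[[1, 2, 3, 6], [4], [5], [7, 8]]


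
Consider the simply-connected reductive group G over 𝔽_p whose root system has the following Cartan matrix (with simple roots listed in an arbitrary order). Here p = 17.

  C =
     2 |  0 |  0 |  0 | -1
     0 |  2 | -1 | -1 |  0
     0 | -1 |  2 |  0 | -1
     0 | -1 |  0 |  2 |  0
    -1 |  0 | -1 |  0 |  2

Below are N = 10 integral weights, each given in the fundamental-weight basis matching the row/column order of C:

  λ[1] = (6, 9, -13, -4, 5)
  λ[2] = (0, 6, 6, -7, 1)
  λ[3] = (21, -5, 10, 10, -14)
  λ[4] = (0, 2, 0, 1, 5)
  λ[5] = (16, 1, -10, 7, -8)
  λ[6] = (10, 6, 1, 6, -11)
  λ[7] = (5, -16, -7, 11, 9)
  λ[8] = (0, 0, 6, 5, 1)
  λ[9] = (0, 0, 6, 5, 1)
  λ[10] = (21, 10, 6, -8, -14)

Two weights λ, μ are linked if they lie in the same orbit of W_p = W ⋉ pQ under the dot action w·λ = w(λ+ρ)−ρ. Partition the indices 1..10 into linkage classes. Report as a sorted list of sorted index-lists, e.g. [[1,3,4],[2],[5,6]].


Type A_5, rank 5, |W|=720; reorder rows/cols to standard.

Ā_17 reps of the 10 weights (A_5, coords as presented):

  [1] (1, 3, 1, 2, 6);  [2] (1, 1, 7, 6, 2);  [3] (1, 3, 1, 2, 6);  [4] (1, 3, 1, 2, 6);  [5] (1, 1, 7, 6, 2);  [6] (1, 1, 7, 6, 2);  [7] (1, 3, 1, 2, 6);  [8] (1, 1, 7, 6, 2);  [9] (1, 1, 7, 6, 2);  [10] (1, 3, 1, 2, 6)

The 10 indices split into 2 linkage classes (same alcove rep ⇔ same W_17-dot-orbit):

[[1, 3, 4, 7, 10], [2, 5, 6, 8, 9]]


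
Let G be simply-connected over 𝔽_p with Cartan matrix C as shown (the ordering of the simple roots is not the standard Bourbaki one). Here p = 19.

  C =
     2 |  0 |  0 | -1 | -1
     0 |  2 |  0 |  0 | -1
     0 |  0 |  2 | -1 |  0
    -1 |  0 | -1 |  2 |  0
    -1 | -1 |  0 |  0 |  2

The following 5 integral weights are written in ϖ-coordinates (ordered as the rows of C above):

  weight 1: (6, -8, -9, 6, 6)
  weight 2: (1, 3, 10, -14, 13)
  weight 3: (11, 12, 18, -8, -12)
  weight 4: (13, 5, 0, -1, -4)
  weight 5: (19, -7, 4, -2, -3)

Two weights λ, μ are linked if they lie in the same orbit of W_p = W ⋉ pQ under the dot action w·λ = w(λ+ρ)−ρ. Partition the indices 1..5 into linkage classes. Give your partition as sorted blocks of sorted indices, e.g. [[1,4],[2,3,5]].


Dynkin diagram of C (from the 8 off-diagonal −1 entries): A_5.

Each λ_j+ρ reduced to Ā_19; 5-tuples below use C's row order:

  λ_1 → (6, 5, 5, 1, 0)
  λ_2 → (11, 3, 1, 0, 3)
  λ_3 → (6, 5, 5, 1, 0)
  λ_4 → (11, 3, 1, 0, 3)
  λ_5 → (11, 3, 1, 0, 3)

2 distinct reps among the 5 weights ⇒ 2 W_19-linkage classes:

[[1, 3], [2, 4, 5]]


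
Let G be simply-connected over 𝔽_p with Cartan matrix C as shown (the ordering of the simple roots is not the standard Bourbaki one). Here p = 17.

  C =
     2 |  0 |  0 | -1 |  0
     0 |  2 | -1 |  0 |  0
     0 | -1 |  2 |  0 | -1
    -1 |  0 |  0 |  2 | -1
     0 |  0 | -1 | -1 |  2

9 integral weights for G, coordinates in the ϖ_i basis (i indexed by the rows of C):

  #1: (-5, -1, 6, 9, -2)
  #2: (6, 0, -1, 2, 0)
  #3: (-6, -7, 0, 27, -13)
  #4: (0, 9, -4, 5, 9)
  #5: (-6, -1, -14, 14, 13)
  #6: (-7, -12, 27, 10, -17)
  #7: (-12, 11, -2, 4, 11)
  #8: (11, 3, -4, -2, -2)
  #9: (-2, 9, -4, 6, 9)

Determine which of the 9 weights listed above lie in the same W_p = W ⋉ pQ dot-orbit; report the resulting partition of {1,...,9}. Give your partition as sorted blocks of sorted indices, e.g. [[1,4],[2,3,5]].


Root system A_5: the 5×5 matrix C matches after relabeling.

Ā_17 reps of the 9 weights (A_5, coords as presented):

  λ_1 → (4, 0, 6, 5, 1);  λ_2 → (7, 1, 0, 3, 1);  λ_3 → (6, 0, 1, 0, 5);  λ_4 → (6, 0, 3, 0, 7);  λ_5 → (7, 1, 0, 3, 1);  λ_6 → (6, 0, 1, 0, 5);  λ_7 → (6, 0, 1, 0, 5);  λ_8 → (7, 1, 0, 3, 1);  λ_9 → (6, 0, 3, 0, 7)

4 distinct reps among the 9 weights ⇒ 4 W_17-linkage classes:

[[1], [2, 5, 8], [3, 6, 7], [4, 9]]


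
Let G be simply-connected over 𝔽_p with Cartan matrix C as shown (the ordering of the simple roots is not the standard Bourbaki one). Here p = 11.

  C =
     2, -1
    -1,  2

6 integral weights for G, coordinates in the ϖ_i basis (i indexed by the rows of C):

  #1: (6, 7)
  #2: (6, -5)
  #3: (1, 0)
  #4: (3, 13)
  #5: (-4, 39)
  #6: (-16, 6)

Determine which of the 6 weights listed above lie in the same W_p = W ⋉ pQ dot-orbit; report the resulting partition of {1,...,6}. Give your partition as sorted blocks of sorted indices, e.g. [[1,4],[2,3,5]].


Type A_2, rank 2, |W|=6; reorder rows/cols to standard.

Alcove-folded reps (p=11, 6 weights, presented ϖ-order):

    λ_1 → (3, 4)
    λ_2 → (3, 4)
    λ_3 → (2, 1)
    λ_4 → (3, 4)
    λ_5 → (3, 4)
    λ_6 → (3, 4)

Partition of {1..6} into 2 W_11-dot-orbits:

[[1, 2, 4, 5, 6], [3]]


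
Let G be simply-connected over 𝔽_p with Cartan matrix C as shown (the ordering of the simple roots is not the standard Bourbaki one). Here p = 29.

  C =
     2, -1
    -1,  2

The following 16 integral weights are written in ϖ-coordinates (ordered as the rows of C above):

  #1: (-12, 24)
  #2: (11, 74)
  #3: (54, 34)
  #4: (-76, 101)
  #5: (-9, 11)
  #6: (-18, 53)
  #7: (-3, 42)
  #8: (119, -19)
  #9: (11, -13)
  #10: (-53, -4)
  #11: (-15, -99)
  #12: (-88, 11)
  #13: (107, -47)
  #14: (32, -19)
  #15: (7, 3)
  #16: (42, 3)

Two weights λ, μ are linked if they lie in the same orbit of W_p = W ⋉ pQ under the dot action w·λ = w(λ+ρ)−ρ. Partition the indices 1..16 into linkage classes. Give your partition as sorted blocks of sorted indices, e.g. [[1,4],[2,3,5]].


A_2 Cartan matrix, 2 simple roots permuted; ρ=(1,1).

Ā_29 reps of the 16 weights (A_2, coords as presented):

    λ_1 → (11, 14)
    λ_2 → (0, 12)
    λ_3 → (23, 3)
    λ_4 → (12, 15)
    λ_5 → (8, 4)
    λ_6 → (8, 4)
    λ_7 → (12, 15)
    λ_8 → (11, 14)
    λ_9 → (0, 12)
    λ_10 → (23, 3)
    λ_11 → (11, 14)
    λ_12 → (0, 12)
    λ_13 → (8, 4)
    λ_14 → (11, 14)
    λ_15 → (8, 4)
    λ_16 → (11, 14)

Grouping the 16 weights by Ā_29-representative: 5 linkage classes.

[[1, 8, 11, 14, 16], [2, 9, 12], [3, 10], [4, 7], [5, 6, 13, 15]]


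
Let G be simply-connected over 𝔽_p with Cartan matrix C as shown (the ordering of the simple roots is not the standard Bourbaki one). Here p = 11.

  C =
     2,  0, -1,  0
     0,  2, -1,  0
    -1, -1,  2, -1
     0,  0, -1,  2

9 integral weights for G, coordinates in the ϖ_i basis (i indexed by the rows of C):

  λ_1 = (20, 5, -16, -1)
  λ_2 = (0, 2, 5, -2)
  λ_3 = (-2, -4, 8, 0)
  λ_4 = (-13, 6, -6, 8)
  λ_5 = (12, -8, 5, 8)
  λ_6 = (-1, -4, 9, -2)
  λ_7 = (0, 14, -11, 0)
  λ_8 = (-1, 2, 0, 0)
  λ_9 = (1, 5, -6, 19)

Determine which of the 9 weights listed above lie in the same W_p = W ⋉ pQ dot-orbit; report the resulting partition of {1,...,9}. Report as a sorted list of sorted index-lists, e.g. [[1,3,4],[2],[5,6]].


D_4 Cartan matrix, 4 simple roots permuted; ρ=(1,1,1,1).

W_11-reps of the 9 weights in Ā_11 (same 4-coord order as C):

  λ_1 → (0, 3, 1, 1);  λ_2 → (1, 3, 1, 1);  λ_3 → (1, 3, 1, 1);  λ_4 → (0, 3, 1, 1);  λ_5 → (1, 3, 1, 1);  λ_6 → (0, 3, 1, 1);  λ_7 → (1, 3, 1, 1);  λ_8 → (0, 3, 1, 1);  λ_9 → (1, 3, 1, 1)

Grouping the 9 weights by Ā_11-representative: 2 linkage classes.

[[1, 4, 6, 8], [2, 3, 5, 7, 9]]


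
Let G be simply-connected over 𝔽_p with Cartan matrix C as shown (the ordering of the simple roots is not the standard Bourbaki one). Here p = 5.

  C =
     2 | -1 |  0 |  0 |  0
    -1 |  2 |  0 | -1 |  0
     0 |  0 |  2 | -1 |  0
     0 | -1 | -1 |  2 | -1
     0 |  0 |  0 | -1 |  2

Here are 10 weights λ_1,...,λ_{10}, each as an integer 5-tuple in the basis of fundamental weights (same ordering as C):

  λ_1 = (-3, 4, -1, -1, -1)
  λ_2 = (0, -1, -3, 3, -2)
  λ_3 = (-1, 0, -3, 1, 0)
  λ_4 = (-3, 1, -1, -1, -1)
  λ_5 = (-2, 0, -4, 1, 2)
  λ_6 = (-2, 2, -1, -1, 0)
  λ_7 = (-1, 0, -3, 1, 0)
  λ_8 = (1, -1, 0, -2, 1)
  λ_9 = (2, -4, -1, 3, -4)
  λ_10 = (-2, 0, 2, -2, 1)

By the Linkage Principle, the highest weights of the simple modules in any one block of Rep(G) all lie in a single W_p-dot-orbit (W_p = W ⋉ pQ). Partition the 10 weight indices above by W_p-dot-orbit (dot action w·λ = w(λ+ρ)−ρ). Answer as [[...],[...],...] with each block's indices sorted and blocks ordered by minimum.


C ↔ D_5 under row/col permutation; |W(D_5)| = 1920.

Folding the 10 weights λ_j+ρ into Ā_5 (reps in the given 5-coord order):

  1: (2, 0, 0, 0, 0);  2: (0, 1, 2, 0, 1);  3: (0, 1, 2, 0, 1);  4: (2, 0, 0, 0, 0);  5: (0, 0, 2, 0, 2);  6: (1, 1, 0, 0, 1);  7: (0, 1, 2, 0, 1);  8: (1, 1, 0, 0, 1);  9: (0, 1, 2, 0, 1);  10: (0, 1, 2, 0, 1)

Linkage partition of the 10 weights (4 classes, p=5):

[[1, 4], [2, 3, 7, 9, 10], [5], [6, 8]]


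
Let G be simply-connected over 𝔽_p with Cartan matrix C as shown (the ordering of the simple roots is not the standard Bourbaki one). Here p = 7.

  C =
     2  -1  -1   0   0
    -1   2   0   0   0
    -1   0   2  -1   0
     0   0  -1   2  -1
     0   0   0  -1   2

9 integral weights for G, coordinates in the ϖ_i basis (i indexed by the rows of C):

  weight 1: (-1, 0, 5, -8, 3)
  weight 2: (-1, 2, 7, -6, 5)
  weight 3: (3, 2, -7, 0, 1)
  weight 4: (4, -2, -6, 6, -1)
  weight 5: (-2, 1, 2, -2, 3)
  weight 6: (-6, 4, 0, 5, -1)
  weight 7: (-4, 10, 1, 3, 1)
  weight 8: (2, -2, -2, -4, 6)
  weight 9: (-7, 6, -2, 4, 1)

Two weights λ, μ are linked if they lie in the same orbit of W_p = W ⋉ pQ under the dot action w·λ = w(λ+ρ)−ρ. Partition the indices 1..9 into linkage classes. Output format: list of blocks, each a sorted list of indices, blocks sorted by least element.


A_5 Cartan matrix, 5 simple roots permuted; ρ=(1,1,1,1,1).

Alcove-folded reps (p=7, 9 weights, presented ϖ-order):

  1: (1, 0, 0, 3, 3);  2: (1, 1, 1, 1, 3);  3: (1, 1, 1, 1, 3);  4: (1, 0, 4, 2, 0);  5: (1, 1, 1, 1, 3);  6: (1, 0, 4, 2, 0);  7: (1, 1, 1, 1, 3);  8: (1, 1, 1, 1, 3);  9: (1, 0, 4, 2, 0)

These 9 weights hit 3 W_7-dot-orbits; sizes (1, 5, 3):

[[1], [2, 3, 5, 7, 8], [4, 6, 9]]


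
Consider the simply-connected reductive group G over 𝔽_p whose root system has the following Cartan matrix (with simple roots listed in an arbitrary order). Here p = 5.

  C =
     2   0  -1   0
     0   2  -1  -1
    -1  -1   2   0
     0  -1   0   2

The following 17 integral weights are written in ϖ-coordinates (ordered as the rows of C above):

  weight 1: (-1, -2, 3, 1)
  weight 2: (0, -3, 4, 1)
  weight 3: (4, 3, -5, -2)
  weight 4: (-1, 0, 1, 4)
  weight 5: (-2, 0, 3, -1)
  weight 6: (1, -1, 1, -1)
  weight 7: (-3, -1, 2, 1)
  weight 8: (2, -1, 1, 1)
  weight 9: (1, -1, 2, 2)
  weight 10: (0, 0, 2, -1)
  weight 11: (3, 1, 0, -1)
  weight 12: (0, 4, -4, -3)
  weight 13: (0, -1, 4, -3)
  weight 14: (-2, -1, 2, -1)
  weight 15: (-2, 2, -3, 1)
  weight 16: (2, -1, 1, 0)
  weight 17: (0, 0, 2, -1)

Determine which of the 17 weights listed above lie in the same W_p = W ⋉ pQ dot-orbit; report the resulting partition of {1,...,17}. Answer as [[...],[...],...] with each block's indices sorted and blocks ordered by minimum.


Dynkin diagram of C (from the 6 off-diagonal −1 entries): A_4.

Ā_5 reps of the 17 weights (A_4, coords as presented):

  1: (0, 1, 3, 1)
  2: (0, 1, 3, 1)
  3: (1, 1, 3, 0)
  4: (2, 0, 1, 2)
  5: (1, 1, 3, 0)
  6: (2, 0, 2, 0)
  7: (2, 0, 1, 2)
  8: (1, 0, 2, 0)
  9: (1, 0, 2, 0)
  10: (1, 1, 3, 0)
  11: (2, 0, 1, 2)
  12: (2, 0, 1, 2)
  13: (0, 1, 3, 1)
  14: (1, 0, 2, 0)
  15: (2, 0, 1, 2)
  16: (2, 0, 2, 0)
  17: (1, 1, 3, 0)

5 distinct reps among the 17 weights ⇒ 5 W_5-linkage classes:

[[1, 2, 13], [3, 5, 10, 17], [4, 7, 11, 12, 15], [6, 16], [8, 9, 14]]


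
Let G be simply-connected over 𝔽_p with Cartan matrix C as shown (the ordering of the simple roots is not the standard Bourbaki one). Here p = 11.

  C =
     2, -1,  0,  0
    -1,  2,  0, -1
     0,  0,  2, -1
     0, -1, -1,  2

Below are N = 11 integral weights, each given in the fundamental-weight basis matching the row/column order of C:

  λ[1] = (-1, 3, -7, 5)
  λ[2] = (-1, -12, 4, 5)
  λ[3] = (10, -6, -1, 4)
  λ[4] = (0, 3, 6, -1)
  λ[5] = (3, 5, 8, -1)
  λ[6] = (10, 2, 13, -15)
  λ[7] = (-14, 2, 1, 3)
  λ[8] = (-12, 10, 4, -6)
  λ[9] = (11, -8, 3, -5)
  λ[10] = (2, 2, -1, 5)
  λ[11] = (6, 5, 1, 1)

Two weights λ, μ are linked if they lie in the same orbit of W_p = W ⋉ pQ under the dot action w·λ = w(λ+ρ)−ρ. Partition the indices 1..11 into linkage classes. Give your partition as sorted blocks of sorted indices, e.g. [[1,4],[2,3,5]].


Dynkin diagram of C (from the 6 off-diagonal −1 entries): A_4.

Folding the 11 weights λ_j+ρ into Ā_11 (reps in the given 4-coord order):

  1: (0, 4, 6, 0);  2: (6, 5, 0, 0);  3: (6, 5, 0, 0);  4: (0, 4, 6, 0);  5: (4, 2, 1, 0);  6: (0, 8, 0, 0);  7: (1, 4, 2, 2);  8: (6, 5, 0, 0);  9: (0, 4, 6, 0);  10: (2, 3, 1, 5);  11: (1, 4, 2, 2)

Linkage partition of the 11 weights (6 classes, p=11):

[[1, 4, 9], [2, 3, 8], [5], [6], [7, 11], [10]]
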